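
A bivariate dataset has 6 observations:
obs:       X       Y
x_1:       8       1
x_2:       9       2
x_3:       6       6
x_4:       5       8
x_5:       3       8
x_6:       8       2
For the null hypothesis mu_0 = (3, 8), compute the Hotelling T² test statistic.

Step 1 — sample mean vector:
  mean(X) = (8 + 9 + 6 + 5 + 3 + 8) / 6 = 39/6 = 6.5
  mean(Y) = (1 + 2 + 6 + 8 + 8 + 2) / 6 = 27/6 = 4.5
  x̄ = (6.5, 4.5),  deviation x̄ - mu_0 = (6.5, 4.5) - (3, 8) = (3.5, -3.5).

Step 2 — sample covariance matrix, S[i,j] = (1/(n-1)) · Σ_k (x_{k,i} - mean_i) · (x_{k,j} - mean_j), divisor n-1 = 5:
  S[X,X] = ((1.5)·(1.5) + (2.5)·(2.5) + (-0.5)·(-0.5) + (-1.5)·(-1.5) + (-3.5)·(-3.5) + (1.5)·(1.5)) / 5 = 25.5/5 = 5.1
  S[X,Y] = ((1.5)·(-3.5) + (2.5)·(-2.5) + (-0.5)·(1.5) + (-1.5)·(3.5) + (-3.5)·(3.5) + (1.5)·(-2.5)) / 5 = -33.5/5 = -6.7
  S[Y,Y] = ((-3.5)·(-3.5) + (-2.5)·(-2.5) + (1.5)·(1.5) + (3.5)·(3.5) + (3.5)·(3.5) + (-2.5)·(-2.5)) / 5 = 51.5/5 = 10.3
  S = [[5.1, -6.7],
 [-6.7, 10.3]].

Step 3 — invert S. det(S) = 5.1·10.3 - (-6.7)² = 7.64.
  S^{-1} = (1/det) · [[d, -b], [-b, a]] = [[1.3482, 0.877],
 [0.877, 0.6675]].

Step 4 — quadratic form (x̄ - mu_0)^T · S^{-1} · (x̄ - mu_0):
  S^{-1} · (x̄ - mu_0) = (1.6492, 0.733),
  (x̄ - mu_0)^T · [...] = (3.5)·(1.6492) + (-3.5)·(0.733) = 3.2068.

Step 5 — scale by n: T² = 6 · 3.2068 = 19.2408.

T² ≈ 19.2408


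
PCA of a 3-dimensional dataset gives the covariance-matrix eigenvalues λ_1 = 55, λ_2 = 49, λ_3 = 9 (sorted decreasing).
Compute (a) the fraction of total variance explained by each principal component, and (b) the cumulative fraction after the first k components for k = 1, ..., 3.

Step 1 — total variance = trace(Sigma) = Σ λ_i = 55 + 49 + 9 = 113.

Step 2 — fraction explained by component i = λ_i / Σ λ:
  PC1: 55/113 = 0.4867
  PC2: 49/113 = 0.4336
  PC3: 9/113 = 0.0796

Step 3 — cumulative fraction after k components = (λ_1 + ... + λ_k) / Σ λ:
  k = 1: 55/113 = 0.4867
  k = 2: (55 + 49)/113 = 104/113 = 0.9204
  k = 3: (55 + 49 + 9)/113 = 113/113 = 1

Summary (fraction, with percent):

explained: PC1 0.4867 (48.67%), PC2 0.4336 (43.36%), PC3 0.0796 (7.96%);  cumulative: 0.4867, 0.9204, 1


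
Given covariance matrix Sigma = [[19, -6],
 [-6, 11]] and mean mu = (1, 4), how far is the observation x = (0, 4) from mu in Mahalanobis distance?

Step 1 — centre the observation: (x - mu) = (-1, 0).

Step 2 — invert Sigma. det(Sigma) = 19·11 - (-6)² = 173.
  Sigma^{-1} = (1/det) · [[d, -b], [-b, a]] = [[0.0636, 0.0347],
 [0.0347, 0.1098]].

Step 3 — form the quadratic (x - mu)^T · Sigma^{-1} · (x - mu):
  Sigma^{-1} · (x - mu) = (-0.0636, -0.0347).
  (x - mu)^T · [Sigma^{-1} · (x - mu)] = (-1)·(-0.0636) + (0)·(-0.0347) = 0.0636.

Step 4 — take square root: d = √(0.0636) ≈ 0.2522.

d(x, mu) = √(0.0636) ≈ 0.2522


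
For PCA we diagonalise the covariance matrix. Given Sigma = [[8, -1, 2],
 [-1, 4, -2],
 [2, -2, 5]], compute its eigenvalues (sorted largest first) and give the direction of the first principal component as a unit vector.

Step 1 — characteristic polynomial p(λ) = det(λI - Sigma) = λ³ - tr·λ² + c_1·λ - det, where tr = trace, c_1 = sum of the principal 2×2 minors, det = det(Sigma):
  tr = 8 + 4 + 5 = 17,
  c_1 = (8·4 - (-1)²) + (8·5 - (2)²) + (4·5 - (-2)²) = 31 + 36 + 16 = 83,
  det = 8·(4·5 - (-2)²) - (-1)·((-1)·5 - (-2)·(2)) + (2)·((-1)·(-2) - 4·(2)) = 8·(16) - (-1)·(-1) + (2)·(-6) = 115.
  So p(λ) = λ³ - 17λ² + 83λ - 115.
Step 2 — look for an integer root (rational root theorem: any rational root is an integer divisor of 115). Testing λ = 5:
  p(5) = 125 - 425 + 415 - 115 = 0  ✓
  Dividing out (λ - 5): p(λ) = (λ - 5)(λ² - 12λ + 23).
Step 3 — remaining eigenvalues from the quadratic λ² - 12λ + 23 = 0:
  Δ = 12² - 4·23 = 144 - 92 = 52,  λ = (12 ± √52)/2 = (12 ± 7.2111)/2 ≈ 9.6056 or 2.3944.
  Sorted: λ_1 = 9.6056,  λ_2 = 5,  λ_3 = 2.3944  (check: sum = 17 = tr ✓).

Step 4 — unit eigenvector for λ_1 ≈ 9.6056: v spans the null space of (Sigma - λ_1 I), whose rows are
  r_1 = (-1.6056, -1, 2),  r_2 = (-1, -5.6056, -2),  r_3 = (2, -2, -4.6056).
  v is orthogonal to every row, so take v ∝ r_1 × r_2 = ((-1)·(-2) - (2)·(-5.6056), (2)·(-1) - (-1.6056)·(-2), (-1.6056)·(-5.6056) - (-1)·(-1)) ≈ (13.2111, -5.2111, 8).
  Let u = (13.2111, -5.2111, 8).
  ||u|| = √((13.2111)² + (-5.2111)² + (8)²) = √(265.6888) ≈ 16.3,  v_1 = u/||u|| ≈ (0.8105, -0.3197, 0.4908) (||v_1|| = 1).

λ_1 = 9.6056,  λ_2 = 5,  λ_3 = 2.3944;  v_1 ≈ (0.8105, -0.3197, 0.4908)


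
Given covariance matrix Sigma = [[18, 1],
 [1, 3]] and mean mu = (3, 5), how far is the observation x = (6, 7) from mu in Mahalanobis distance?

Step 1 — centre the observation: (x - mu) = (3, 2).

Step 2 — invert Sigma. det(Sigma) = 18·3 - (1)² = 53.
  Sigma^{-1} = (1/det) · [[d, -b], [-b, a]] = [[0.0566, -0.0189],
 [-0.0189, 0.3396]].

Step 3 — form the quadratic (x - mu)^T · Sigma^{-1} · (x - mu):
  Sigma^{-1} · (x - mu) = (0.1321, 0.6226).
  (x - mu)^T · [Sigma^{-1} · (x - mu)] = (3)·(0.1321) + (2)·(0.6226) = 1.6415.

Step 4 — take square root: d = √(1.6415) ≈ 1.2812.

d(x, mu) = √(1.6415) ≈ 1.2812


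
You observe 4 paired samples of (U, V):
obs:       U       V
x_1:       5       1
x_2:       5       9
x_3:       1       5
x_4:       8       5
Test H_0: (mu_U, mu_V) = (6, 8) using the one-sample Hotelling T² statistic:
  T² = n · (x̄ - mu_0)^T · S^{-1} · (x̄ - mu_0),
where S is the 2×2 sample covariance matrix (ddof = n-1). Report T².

Step 1 — sample mean vector:
  mean(U) = (5 + 5 + 1 + 8) / 4 = 19/4 = 4.75
  mean(V) = (1 + 9 + 5 + 5) / 4 = 20/4 = 5
  x̄ = (4.75, 5),  deviation x̄ - mu_0 = (4.75, 5) - (6, 8) = (-1.25, -3).

Step 2 — sample covariance matrix, S[i,j] = (1/(n-1)) · Σ_k (x_{k,i} - mean_i) · (x_{k,j} - mean_j), divisor n-1 = 3:
  S[U,U] = ((0.25)·(0.25) + (0.25)·(0.25) + (-3.75)·(-3.75) + (3.25)·(3.25)) / 3 = 24.75/3 = 8.25
  S[U,V] = ((0.25)·(-4) + (0.25)·(4) + (-3.75)·(0) + (3.25)·(0)) / 3 = 0/3 = 0
  S[V,V] = ((-4)·(-4) + (4)·(4) + (0)·(0) + (0)·(0)) / 3 = 32/3 = 10.6667
  S = [[8.25, 0],
 [0, 10.6667]].

Step 3 — invert S. det(S) = 8.25·10.6667 - (0)² = 88.
  S^{-1} = (1/det) · [[d, -b], [-b, a]] = [[0.1212, 0],
 [0, 0.0938]].

Step 4 — quadratic form (x̄ - mu_0)^T · S^{-1} · (x̄ - mu_0):
  S^{-1} · (x̄ - mu_0) = (-0.1515, -0.2812),
  (x̄ - mu_0)^T · [...] = (-1.25)·(-0.1515) + (-3)·(-0.2812) = 1.0331.

Step 5 — scale by n: T² = 4 · 1.0331 = 4.1326.

T² ≈ 4.1326


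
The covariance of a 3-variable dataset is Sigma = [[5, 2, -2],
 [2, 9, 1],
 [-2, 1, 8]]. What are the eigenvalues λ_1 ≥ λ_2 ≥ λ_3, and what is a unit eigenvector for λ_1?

Step 1 — characteristic polynomial p(λ) = det(λI - Sigma) = λ³ - tr·λ² + c_1·λ - det, where tr = trace, c_1 = sum of the principal 2×2 minors, det = det(Sigma):
  tr = 5 + 9 + 8 = 22,
  c_1 = (5·9 - (2)²) + (5·8 - (-2)²) + (9·8 - (1)²) = 41 + 36 + 71 = 148,
  det = 5·(9·8 - (1)²) - (2)·((2)·8 - (1)·(-2)) + (-2)·((2)·(1) - 9·(-2)) = 5·(71) - (2)·(18) + (-2)·(20) = 279.
  So p(λ) = λ³ - 22λ² + 148λ - 279.
Step 2 — look for an integer root (rational root theorem: any rational root is an integer divisor of 279). Testing λ = 9:
  p(9) = 729 - 1782 + 1332 - 279 = 0  ✓
  Dividing out (λ - 9): p(λ) = (λ - 9)(λ² - 13λ + 31).
Step 3 — remaining eigenvalues from the quadratic λ² - 13λ + 31 = 0:
  Δ = 13² - 4·31 = 169 - 124 = 45,  λ = (13 ± √45)/2 = (13 ± 6.7082)/2 ≈ 9.8541 or 3.1459.
  Sorted: λ_1 = 9.8541,  λ_2 = 9,  λ_3 = 3.1459  (check: sum = 22 = tr ✓).

Step 4 — unit eigenvector for λ_1 ≈ 9.8541: v spans the null space of (Sigma - λ_1 I), whose rows are
  r_1 = (-4.8541, 2, -2),  r_2 = (2, -0.8541, 1),  r_3 = (-2, 1, -1.8541).
  v is orthogonal to every row, so take v ∝ r_1 × r_2 = ((2)·(1) - (-2)·(-0.8541), (-2)·(2) - (-4.8541)·(1), (-4.8541)·(-0.8541) - (2)·(2)) ≈ (0.2918, 0.8541, 0.1459).
  Let u = (0.2918, 0.8541, 0.1459).
  ||u|| = √((0.2918)² + (0.8541)² + (0.1459)²) = √(0.8359) ≈ 0.9143,  v_1 = u/||u|| ≈ (0.3192, 0.9342, 0.1596) (||v_1|| = 1).

λ_1 = 9.8541,  λ_2 = 9,  λ_3 = 3.1459;  v_1 ≈ (0.3192, 0.9342, 0.1596)


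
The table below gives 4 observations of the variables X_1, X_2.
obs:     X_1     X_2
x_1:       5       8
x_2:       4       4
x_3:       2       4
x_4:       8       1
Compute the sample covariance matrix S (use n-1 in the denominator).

Step 1 — column means:
  mean(X_1) = (5 + 4 + 2 + 8) / 4 = 19/4 = 4.75
  mean(X_2) = (8 + 4 + 4 + 1) / 4 = 17/4 = 4.25

Step 2 — sample covariance S[i,j] = (1/(n-1)) · Σ_k (x_{k,i} - mean_i) · (x_{k,j} - mean_j), with n-1 = 3.
  S[X_1,X_1] = ((0.25)·(0.25) + (-0.75)·(-0.75) + (-2.75)·(-2.75) + (3.25)·(3.25)) / 3 = 18.75/3 = 6.25
  S[X_1,X_2] = ((0.25)·(3.75) + (-0.75)·(-0.25) + (-2.75)·(-0.25) + (3.25)·(-3.25)) / 3 = -8.75/3 = -2.9167
  S[X_2,X_2] = ((3.75)·(3.75) + (-0.25)·(-0.25) + (-0.25)·(-0.25) + (-3.25)·(-3.25)) / 3 = 24.75/3 = 8.25

S is symmetric (S[j,i] = S[i,j]). Assembling:

S = [[6.25, -2.9167],
 [-2.9167, 8.25]]


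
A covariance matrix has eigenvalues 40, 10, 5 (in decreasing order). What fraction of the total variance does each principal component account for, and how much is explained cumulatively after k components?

Step 1 — total variance = trace(Sigma) = Σ λ_i = 40 + 10 + 5 = 55.

Step 2 — fraction explained by component i = λ_i / Σ λ:
  PC1: 40/55 = 0.7273
  PC2: 10/55 = 0.1818
  PC3: 5/55 = 0.0909

Step 3 — cumulative fraction after k components = (λ_1 + ... + λ_k) / Σ λ:
  k = 1: 40/55 = 0.7273
  k = 2: (40 + 10)/55 = 50/55 = 0.9091
  k = 3: (40 + 10 + 5)/55 = 55/55 = 1

Summary (fraction, with percent):

explained: PC1 0.7273 (72.73%), PC2 0.1818 (18.18%), PC3 0.0909 (9.09%);  cumulative: 0.7273, 0.9091, 1


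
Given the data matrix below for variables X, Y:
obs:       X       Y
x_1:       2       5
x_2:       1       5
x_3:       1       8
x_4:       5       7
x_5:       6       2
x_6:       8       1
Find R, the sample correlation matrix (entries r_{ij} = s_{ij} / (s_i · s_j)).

Step 1 — column means:
  mean(X) = (2 + 1 + 1 + 5 + 6 + 8) / 6 = 23/6 = 3.8333
  mean(Y) = (5 + 5 + 8 + 7 + 2 + 1) / 6 = 28/6 = 4.6667

Step 2 — sample variances and covariances s[i,j] = (1/(n-1)) · Σ_k (x_{k,i} - mean_i) · (x_{k,j} - mean_j), with n-1 = 5:
  s[X,X] = ((-1.8333)·(-1.8333) + (-2.8333)·(-2.8333) + (-2.8333)·(-2.8333) + (1.1667)·(1.1667) + (2.1667)·(2.1667) + (4.1667)·(4.1667)) / 5 = 42.8333/5 = 8.5667
  s[X,Y] = ((-1.8333)·(0.3333) + (-2.8333)·(0.3333) + (-2.8333)·(3.3333) + (1.1667)·(2.3333) + (2.1667)·(-2.6667) + (4.1667)·(-3.6667)) / 5 = -29.3333/5 = -5.8667
  s[Y,Y] = ((0.3333)·(0.3333) + (0.3333)·(0.3333) + (3.3333)·(3.3333) + (2.3333)·(2.3333) + (-2.6667)·(-2.6667) + (-3.6667)·(-3.6667)) / 5 = 37.3333/5 = 7.4667
  Sample standard deviations s_i = √(s[i,i]):
  s(X) = √(8.5667) = 2.9269
  s(Y) = √(7.4667) = 2.7325

Step 3 — r_{ij} = s_{ij} / (s_i · s_j):
  r[X,X] = 1 (diagonal).
  r[X,Y] = -5.8667 / (2.9269 · 2.7325) = -5.8667 / 7.9978 = -0.7335
  r[Y,Y] = 1 (diagonal).

R is symmetric with unit diagonal. Assembling:

R = [[1, -0.7335],
 [-0.7335, 1]]


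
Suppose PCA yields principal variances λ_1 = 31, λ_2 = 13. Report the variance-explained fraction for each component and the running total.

Step 1 — total variance = trace(Sigma) = Σ λ_i = 31 + 13 = 44.

Step 2 — fraction explained by component i = λ_i / Σ λ:
  PC1: 31/44 = 0.7045
  PC2: 13/44 = 0.2955

Step 3 — cumulative fraction after k components = (λ_1 + ... + λ_k) / Σ λ:
  k = 1: 31/44 = 0.7045
  k = 2: (31 + 13)/44 = 44/44 = 1

Summary (fraction, with percent):

explained: PC1 0.7045 (70.45%), PC2 0.2955 (29.55%);  cumulative: 0.7045, 1


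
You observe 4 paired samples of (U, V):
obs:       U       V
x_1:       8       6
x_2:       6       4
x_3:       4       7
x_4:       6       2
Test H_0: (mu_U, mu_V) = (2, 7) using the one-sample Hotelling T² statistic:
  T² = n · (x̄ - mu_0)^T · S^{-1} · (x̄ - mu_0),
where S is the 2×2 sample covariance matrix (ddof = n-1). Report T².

Step 1 — sample mean vector:
  mean(U) = (8 + 6 + 4 + 6) / 4 = 24/4 = 6
  mean(V) = (6 + 4 + 7 + 2) / 4 = 19/4 = 4.75
  x̄ = (6, 4.75),  deviation x̄ - mu_0 = (6, 4.75) - (2, 7) = (4, -2.25).

Step 2 — sample covariance matrix, S[i,j] = (1/(n-1)) · Σ_k (x_{k,i} - mean_i) · (x_{k,j} - mean_j), divisor n-1 = 3:
  S[U,U] = ((2)·(2) + (0)·(0) + (-2)·(-2) + (0)·(0)) / 3 = 8/3 = 2.6667
  S[U,V] = ((2)·(1.25) + (0)·(-0.75) + (-2)·(2.25) + (0)·(-2.75)) / 3 = -2/3 = -0.6667
  S[V,V] = ((1.25)·(1.25) + (-0.75)·(-0.75) + (2.25)·(2.25) + (-2.75)·(-2.75)) / 3 = 14.75/3 = 4.9167
  S = [[2.6667, -0.6667],
 [-0.6667, 4.9167]].

Step 3 — invert S. det(S) = 2.6667·4.9167 - (-0.6667)² = 12.6667.
  S^{-1} = (1/det) · [[d, -b], [-b, a]] = [[0.3882, 0.0526],
 [0.0526, 0.2105]].

Step 4 — quadratic form (x̄ - mu_0)^T · S^{-1} · (x̄ - mu_0):
  S^{-1} · (x̄ - mu_0) = (1.4342, -0.2632),
  (x̄ - mu_0)^T · [...] = (4)·(1.4342) + (-2.25)·(-0.2632) = 6.3289.

Step 5 — scale by n: T² = 4 · 6.3289 = 25.3158.

T² ≈ 25.3158


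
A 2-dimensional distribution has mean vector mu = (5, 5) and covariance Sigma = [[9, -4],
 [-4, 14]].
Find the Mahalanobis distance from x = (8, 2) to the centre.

Step 1 — centre the observation: (x - mu) = (3, -3).

Step 2 — invert Sigma. det(Sigma) = 9·14 - (-4)² = 110.
  Sigma^{-1} = (1/det) · [[d, -b], [-b, a]] = [[0.1273, 0.0364],
 [0.0364, 0.0818]].

Step 3 — form the quadratic (x - mu)^T · Sigma^{-1} · (x - mu):
  Sigma^{-1} · (x - mu) = (0.2727, -0.1364).
  (x - mu)^T · [Sigma^{-1} · (x - mu)] = (3)·(0.2727) + (-3)·(-0.1364) = 1.2273.

Step 4 — take square root: d = √(1.2273) ≈ 1.1078.

d(x, mu) = √(1.2273) ≈ 1.1078


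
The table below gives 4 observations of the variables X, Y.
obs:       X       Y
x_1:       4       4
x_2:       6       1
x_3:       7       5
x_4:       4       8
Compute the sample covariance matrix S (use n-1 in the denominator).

Step 1 — column means:
  mean(X) = (4 + 6 + 7 + 4) / 4 = 21/4 = 5.25
  mean(Y) = (4 + 1 + 5 + 8) / 4 = 18/4 = 4.5

Step 2 — sample covariance S[i,j] = (1/(n-1)) · Σ_k (x_{k,i} - mean_i) · (x_{k,j} - mean_j), with n-1 = 3.
  S[X,X] = ((-1.25)·(-1.25) + (0.75)·(0.75) + (1.75)·(1.75) + (-1.25)·(-1.25)) / 3 = 6.75/3 = 2.25
  S[X,Y] = ((-1.25)·(-0.5) + (0.75)·(-3.5) + (1.75)·(0.5) + (-1.25)·(3.5)) / 3 = -5.5/3 = -1.8333
  S[Y,Y] = ((-0.5)·(-0.5) + (-3.5)·(-3.5) + (0.5)·(0.5) + (3.5)·(3.5)) / 3 = 25/3 = 8.3333

S is symmetric (S[j,i] = S[i,j]). Assembling:

S = [[2.25, -1.8333],
 [-1.8333, 8.3333]]


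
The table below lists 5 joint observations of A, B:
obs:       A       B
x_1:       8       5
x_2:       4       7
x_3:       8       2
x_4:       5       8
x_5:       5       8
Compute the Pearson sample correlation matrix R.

Step 1 — column means:
  mean(A) = (8 + 4 + 8 + 5 + 5) / 5 = 30/5 = 6
  mean(B) = (5 + 7 + 2 + 8 + 8) / 5 = 30/5 = 6

Step 2 — sample variances and covariances s[i,j] = (1/(n-1)) · Σ_k (x_{k,i} - mean_i) · (x_{k,j} - mean_j), with n-1 = 4:
  s[A,A] = ((2)·(2) + (-2)·(-2) + (2)·(2) + (-1)·(-1) + (-1)·(-1)) / 4 = 14/4 = 3.5
  s[A,B] = ((2)·(-1) + (-2)·(1) + (2)·(-4) + (-1)·(2) + (-1)·(2)) / 4 = -16/4 = -4
  s[B,B] = ((-1)·(-1) + (1)·(1) + (-4)·(-4) + (2)·(2) + (2)·(2)) / 4 = 26/4 = 6.5
  Sample standard deviations s_i = √(s[i,i]):
  s(A) = √(3.5) = 1.8708
  s(B) = √(6.5) = 2.5495

Step 3 — r_{ij} = s_{ij} / (s_i · s_j):
  r[A,A] = 1 (diagonal).
  r[A,B] = -4 / (1.8708 · 2.5495) = -4 / 4.7697 = -0.8386
  r[B,B] = 1 (diagonal).

R is symmetric with unit diagonal. Assembling:

R = [[1, -0.8386],
 [-0.8386, 1]]


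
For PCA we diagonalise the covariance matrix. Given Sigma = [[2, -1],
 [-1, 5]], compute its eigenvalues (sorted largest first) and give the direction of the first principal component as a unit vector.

Step 1 — characteristic polynomial of 2×2 Sigma:
  det(Sigma - λI) = λ² - trace · λ + det = 0.
  trace = 2 + 5 = 7, det = 2·5 - (-1)² = 9.
Step 2 — discriminant:
  Δ = trace² - 4·det = 49 - 36 = 13.
Step 3 — eigenvalues:
  λ = (trace ± √Δ)/2 = (7 ± 3.6056)/2,
  λ_1 = 5.3028,  λ_2 = 1.6972.

Step 4 — unit eigenvector for λ_1: solve (Sigma - λ_1 I)v = 0. First row:
  (2 - 5.3028)·v_x + (-1)·v_y = 0, i.e. (-3.3028)·v_x + (-1)·v_y = 0,
  so v ∝ (b, λ_1 - a) = (-1, 3.3028); multiply by -1 so the first entry is positive: u = (1, -3.3028).
  ||u|| = √((1)² + (-3.3028)²) = √(11.9083) ≈ 3.4508,
  v_1 = u/||u|| ≈ (0.2898, -0.9571) (||v_1|| = 1).

λ_1 = 5.3028,  λ_2 = 1.6972;  v_1 ≈ (0.2898, -0.9571)


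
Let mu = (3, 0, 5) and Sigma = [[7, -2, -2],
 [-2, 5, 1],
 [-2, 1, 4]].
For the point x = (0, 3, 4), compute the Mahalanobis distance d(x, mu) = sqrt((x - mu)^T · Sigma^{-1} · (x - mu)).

Step 1 — centre the observation: (x - mu) = (-3, 3, -1).

Step 2 — invert Sigma (cofactor / det for 3×3, or solve directly):
  Sigma^{-1} = [[0.181, 0.0571, 0.0762],
 [0.0571, 0.2286, -0.0286],
 [0.0762, -0.0286, 0.2952]].

Step 3 — form the quadratic (x - mu)^T · Sigma^{-1} · (x - mu):
  Sigma^{-1} · (x - mu) = (-0.4476, 0.5429, -0.6095).
  (x - mu)^T · [Sigma^{-1} · (x - mu)] = (-3)·(-0.4476) + (3)·(0.5429) + (-1)·(-0.6095) = 3.581.

Step 4 — take square root: d = √(3.581) ≈ 1.8923.

d(x, mu) = √(3.581) ≈ 1.8923


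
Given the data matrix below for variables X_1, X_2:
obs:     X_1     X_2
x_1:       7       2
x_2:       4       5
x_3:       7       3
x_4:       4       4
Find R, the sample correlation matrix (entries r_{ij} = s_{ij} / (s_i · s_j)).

Step 1 — column means:
  mean(X_1) = (7 + 4 + 7 + 4) / 4 = 22/4 = 5.5
  mean(X_2) = (2 + 5 + 3 + 4) / 4 = 14/4 = 3.5

Step 2 — sample variances and covariances s[i,j] = (1/(n-1)) · Σ_k (x_{k,i} - mean_i) · (x_{k,j} - mean_j), with n-1 = 3:
  s[X_1,X_1] = ((1.5)·(1.5) + (-1.5)·(-1.5) + (1.5)·(1.5) + (-1.5)·(-1.5)) / 3 = 9/3 = 3
  s[X_1,X_2] = ((1.5)·(-1.5) + (-1.5)·(1.5) + (1.5)·(-0.5) + (-1.5)·(0.5)) / 3 = -6/3 = -2
  s[X_2,X_2] = ((-1.5)·(-1.5) + (1.5)·(1.5) + (-0.5)·(-0.5) + (0.5)·(0.5)) / 3 = 5/3 = 1.6667
  Sample standard deviations s_i = √(s[i,i]):
  s(X_1) = √(3) = 1.7321
  s(X_2) = √(1.6667) = 1.291

Step 3 — r_{ij} = s_{ij} / (s_i · s_j):
  r[X_1,X_1] = 1 (diagonal).
  r[X_1,X_2] = -2 / (1.7321 · 1.291) = -2 / 2.2361 = -0.8944
  r[X_2,X_2] = 1 (diagonal).

R is symmetric with unit diagonal. Assembling:

R = [[1, -0.8944],
 [-0.8944, 1]]


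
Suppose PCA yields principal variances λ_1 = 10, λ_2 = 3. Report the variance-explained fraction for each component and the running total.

Step 1 — total variance = trace(Sigma) = Σ λ_i = 10 + 3 = 13.

Step 2 — fraction explained by component i = λ_i / Σ λ:
  PC1: 10/13 = 0.7692
  PC2: 3/13 = 0.2308

Step 3 — cumulative fraction after k components = (λ_1 + ... + λ_k) / Σ λ:
  k = 1: 10/13 = 0.7692
  k = 2: (10 + 3)/13 = 13/13 = 1

Summary (fraction, with percent):

explained: PC1 0.7692 (76.92%), PC2 0.2308 (23.08%);  cumulative: 0.7692, 1


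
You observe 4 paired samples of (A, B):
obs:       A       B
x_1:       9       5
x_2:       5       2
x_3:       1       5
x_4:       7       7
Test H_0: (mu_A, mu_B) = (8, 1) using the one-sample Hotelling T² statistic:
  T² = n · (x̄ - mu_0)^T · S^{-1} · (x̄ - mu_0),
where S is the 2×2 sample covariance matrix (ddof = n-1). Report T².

Step 1 — sample mean vector:
  mean(A) = (9 + 5 + 1 + 7) / 4 = 22/4 = 5.5
  mean(B) = (5 + 2 + 5 + 7) / 4 = 19/4 = 4.75
  x̄ = (5.5, 4.75),  deviation x̄ - mu_0 = (5.5, 4.75) - (8, 1) = (-2.5, 3.75).

Step 2 — sample covariance matrix, S[i,j] = (1/(n-1)) · Σ_k (x_{k,i} - mean_i) · (x_{k,j} - mean_j), divisor n-1 = 3:
  S[A,A] = ((3.5)·(3.5) + (-0.5)·(-0.5) + (-4.5)·(-4.5) + (1.5)·(1.5)) / 3 = 35/3 = 11.6667
  S[A,B] = ((3.5)·(0.25) + (-0.5)·(-2.75) + (-4.5)·(0.25) + (1.5)·(2.25)) / 3 = 4.5/3 = 1.5
  S[B,B] = ((0.25)·(0.25) + (-2.75)·(-2.75) + (0.25)·(0.25) + (2.25)·(2.25)) / 3 = 12.75/3 = 4.25
  S = [[11.6667, 1.5],
 [1.5, 4.25]].

Step 3 — invert S. det(S) = 11.6667·4.25 - (1.5)² = 47.3333.
  S^{-1} = (1/det) · [[d, -b], [-b, a]] = [[0.0898, -0.0317],
 [-0.0317, 0.2465]].

Step 4 — quadratic form (x̄ - mu_0)^T · S^{-1} · (x̄ - mu_0):
  S^{-1} · (x̄ - mu_0) = (-0.3433, 1.0035),
  (x̄ - mu_0)^T · [...] = (-2.5)·(-0.3433) + (3.75)·(1.0035) = 4.6215.

Step 5 — scale by n: T² = 4 · 4.6215 = 18.4859.

T² ≈ 18.4859


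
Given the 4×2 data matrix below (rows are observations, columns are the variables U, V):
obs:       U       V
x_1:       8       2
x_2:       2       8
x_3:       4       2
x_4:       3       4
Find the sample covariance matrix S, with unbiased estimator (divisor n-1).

Step 1 — column means:
  mean(U) = (8 + 2 + 4 + 3) / 4 = 17/4 = 4.25
  mean(V) = (2 + 8 + 2 + 4) / 4 = 16/4 = 4

Step 2 — sample covariance S[i,j] = (1/(n-1)) · Σ_k (x_{k,i} - mean_i) · (x_{k,j} - mean_j), with n-1 = 3.
  S[U,U] = ((3.75)·(3.75) + (-2.25)·(-2.25) + (-0.25)·(-0.25) + (-1.25)·(-1.25)) / 3 = 20.75/3 = 6.9167
  S[U,V] = ((3.75)·(-2) + (-2.25)·(4) + (-0.25)·(-2) + (-1.25)·(0)) / 3 = -16/3 = -5.3333
  S[V,V] = ((-2)·(-2) + (4)·(4) + (-2)·(-2) + (0)·(0)) / 3 = 24/3 = 8

S is symmetric (S[j,i] = S[i,j]). Assembling:

S = [[6.9167, -5.3333],
 [-5.3333, 8]]


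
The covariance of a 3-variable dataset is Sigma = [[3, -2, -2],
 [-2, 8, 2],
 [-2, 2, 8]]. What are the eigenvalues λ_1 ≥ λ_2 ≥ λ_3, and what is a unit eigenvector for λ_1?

Step 1 — characteristic polynomial p(λ) = det(λI - Sigma) = λ³ - tr·λ² + c_1·λ - det, where tr = trace, c_1 = sum of the principal 2×2 minors, det = det(Sigma):
  tr = 3 + 8 + 8 = 19,
  c_1 = (3·8 - (-2)²) + (3·8 - (-2)²) + (8·8 - (2)²) = 20 + 20 + 60 = 100,
  det = 3·(8·8 - (2)²) - (-2)·((-2)·8 - (2)·(-2)) + (-2)·((-2)·(2) - 8·(-2)) = 3·(60) - (-2)·(-12) + (-2)·(12) = 132.
  So p(λ) = λ³ - 19λ² + 100λ - 132.
Step 2 — look for an integer root (rational root theorem: any rational root is an integer divisor of 132). Testing λ = 2:
  p(2) = 8 - 76 + 200 - 132 = 0  ✓
  Dividing out (λ - 2): p(λ) = (λ - 2)(λ² - 17λ + 66).
Step 3 — remaining eigenvalues from the quadratic λ² - 17λ + 66 = 0:
  Δ = 17² - 4·66 = 289 - 264 = 25,  λ = (17 ± √25)/2 = (17 ± 5)/2 = 11 or 6.
  Sorted: λ_1 = 11,  λ_2 = 6,  λ_3 = 2  (check: sum = 19 = tr ✓).

Step 4 — unit eigenvector for λ_1 = 11: v spans the null space of (Sigma - λ_1 I), whose rows are
  r_1 = (-8, -2, -2),  r_2 = (-2, -3, 2),  r_3 = (-2, 2, -3).
  v is orthogonal to every row, so take v ∝ r_1 × r_2 = ((-2)·(2) - (-2)·(-3), (-2)·(-2) - (-8)·(2), (-8)·(-3) - (-2)·(-2)) = (-10, 20, 20).
  Rescale (divide by 10; multiply by -1 so the first nonzero entry is positive): u = (1, -2, -2).
  ||u|| = √((1)² + (-2)² + (-2)²) = √(9) = 3,  v_1 = u/||u|| ≈ (0.3333, -0.6667, -0.6667) (||v_1|| = 1).

λ_1 = 11,  λ_2 = 6,  λ_3 = 2;  v_1 ≈ (0.3333, -0.6667, -0.6667)


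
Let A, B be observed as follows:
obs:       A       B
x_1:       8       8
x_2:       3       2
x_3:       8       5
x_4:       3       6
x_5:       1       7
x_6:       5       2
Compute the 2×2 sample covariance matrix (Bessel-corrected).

Step 1 — column means:
  mean(A) = (8 + 3 + 8 + 3 + 1 + 5) / 6 = 28/6 = 4.6667
  mean(B) = (8 + 2 + 5 + 6 + 7 + 2) / 6 = 30/6 = 5

Step 2 — sample covariance S[i,j] = (1/(n-1)) · Σ_k (x_{k,i} - mean_i) · (x_{k,j} - mean_j), with n-1 = 5.
  S[A,A] = ((3.3333)·(3.3333) + (-1.6667)·(-1.6667) + (3.3333)·(3.3333) + (-1.6667)·(-1.6667) + (-3.6667)·(-3.6667) + (0.3333)·(0.3333)) / 5 = 41.3333/5 = 8.2667
  S[A,B] = ((3.3333)·(3) + (-1.6667)·(-3) + (3.3333)·(0) + (-1.6667)·(1) + (-3.6667)·(2) + (0.3333)·(-3)) / 5 = 5/5 = 1
  S[B,B] = ((3)·(3) + (-3)·(-3) + (0)·(0) + (1)·(1) + (2)·(2) + (-3)·(-3)) / 5 = 32/5 = 6.4

S is symmetric (S[j,i] = S[i,j]). Assembling:

S = [[8.2667, 1],
 [1, 6.4]]


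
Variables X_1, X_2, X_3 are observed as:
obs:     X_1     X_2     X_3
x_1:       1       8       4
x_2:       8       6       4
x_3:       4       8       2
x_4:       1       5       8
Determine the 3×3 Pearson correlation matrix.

Step 1 — column means:
  mean(X_1) = (1 + 8 + 4 + 1) / 4 = 14/4 = 3.5
  mean(X_2) = (8 + 6 + 8 + 5) / 4 = 27/4 = 6.75
  mean(X_3) = (4 + 4 + 2 + 8) / 4 = 18/4 = 4.5

Step 2 — sample variances and covariances s[i,j] = (1/(n-1)) · Σ_k (x_{k,i} - mean_i) · (x_{k,j} - mean_j), with n-1 = 3:
  s[X_1,X_1] = ((-2.5)·(-2.5) + (4.5)·(4.5) + (0.5)·(0.5) + (-2.5)·(-2.5)) / 3 = 33/3 = 11
  s[X_1,X_2] = ((-2.5)·(1.25) + (4.5)·(-0.75) + (0.5)·(1.25) + (-2.5)·(-1.75)) / 3 = -1.5/3 = -0.5
  s[X_1,X_3] = ((-2.5)·(-0.5) + (4.5)·(-0.5) + (0.5)·(-2.5) + (-2.5)·(3.5)) / 3 = -11/3 = -3.6667
  s[X_2,X_2] = ((1.25)·(1.25) + (-0.75)·(-0.75) + (1.25)·(1.25) + (-1.75)·(-1.75)) / 3 = 6.75/3 = 2.25
  s[X_2,X_3] = ((1.25)·(-0.5) + (-0.75)·(-0.5) + (1.25)·(-2.5) + (-1.75)·(3.5)) / 3 = -9.5/3 = -3.1667
  s[X_3,X_3] = ((-0.5)·(-0.5) + (-0.5)·(-0.5) + (-2.5)·(-2.5) + (3.5)·(3.5)) / 3 = 19/3 = 6.3333
  Sample standard deviations s_i = √(s[i,i]):
  s(X_1) = √(11) = 3.3166
  s(X_2) = √(2.25) = 1.5
  s(X_3) = √(6.3333) = 2.5166

Step 3 — r_{ij} = s_{ij} / (s_i · s_j):
  r[X_1,X_1] = 1 (diagonal).
  r[X_1,X_2] = -0.5 / (3.3166 · 1.5) = -0.5 / 4.9749 = -0.1005
  r[X_1,X_3] = -3.6667 / (3.3166 · 2.5166) = -3.6667 / 8.3467 = -0.4393
  r[X_2,X_2] = 1 (diagonal).
  r[X_2,X_3] = -3.1667 / (1.5 · 2.5166) = -3.1667 / 3.7749 = -0.8389
  r[X_3,X_3] = 1 (diagonal).

R is symmetric with unit diagonal. Assembling:

R = [[1, -0.1005, -0.4393],
 [-0.1005, 1, -0.8389],
 [-0.4393, -0.8389, 1]]


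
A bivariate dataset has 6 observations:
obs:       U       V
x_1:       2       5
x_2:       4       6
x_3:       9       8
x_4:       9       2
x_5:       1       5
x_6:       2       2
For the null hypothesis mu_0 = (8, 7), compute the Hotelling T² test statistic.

Step 1 — sample mean vector:
  mean(U) = (2 + 4 + 9 + 9 + 1 + 2) / 6 = 27/6 = 4.5
  mean(V) = (5 + 6 + 8 + 2 + 5 + 2) / 6 = 28/6 = 4.6667
  x̄ = (4.5, 4.6667),  deviation x̄ - mu_0 = (4.5, 4.6667) - (8, 7) = (-3.5, -2.3333).

Step 2 — sample covariance matrix, S[i,j] = (1/(n-1)) · Σ_k (x_{k,i} - mean_i) · (x_{k,j} - mean_j), divisor n-1 = 5:
  S[U,U] = ((-2.5)·(-2.5) + (-0.5)·(-0.5) + (4.5)·(4.5) + (4.5)·(4.5) + (-3.5)·(-3.5) + (-2.5)·(-2.5)) / 5 = 65.5/5 = 13.1
  S[U,V] = ((-2.5)·(0.3333) + (-0.5)·(1.3333) + (4.5)·(3.3333) + (4.5)·(-2.6667) + (-3.5)·(0.3333) + (-2.5)·(-2.6667)) / 5 = 7/5 = 1.4
  S[V,V] = ((0.3333)·(0.3333) + (1.3333)·(1.3333) + (3.3333)·(3.3333) + (-2.6667)·(-2.6667) + (0.3333)·(0.3333) + (-2.6667)·(-2.6667)) / 5 = 27.3333/5 = 5.4667
  S = [[13.1, 1.4],
 [1.4, 5.4667]].

Step 3 — invert S. det(S) = 13.1·5.4667 - (1.4)² = 69.6533.
  S^{-1} = (1/det) · [[d, -b], [-b, a]] = [[0.0785, -0.0201],
 [-0.0201, 0.1881]].

Step 4 — quadratic form (x̄ - mu_0)^T · S^{-1} · (x̄ - mu_0):
  S^{-1} · (x̄ - mu_0) = (-0.2278, -0.3685),
  (x̄ - mu_0)^T · [...] = (-3.5)·(-0.2278) + (-2.3333)·(-0.3685) = 1.6571.

Step 5 — scale by n: T² = 6 · 1.6571 = 9.9426.

T² ≈ 9.9426


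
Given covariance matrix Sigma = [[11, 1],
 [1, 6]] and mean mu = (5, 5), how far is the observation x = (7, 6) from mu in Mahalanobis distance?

Step 1 — centre the observation: (x - mu) = (2, 1).

Step 2 — invert Sigma. det(Sigma) = 11·6 - (1)² = 65.
  Sigma^{-1} = (1/det) · [[d, -b], [-b, a]] = [[0.0923, -0.0154],
 [-0.0154, 0.1692]].

Step 3 — form the quadratic (x - mu)^T · Sigma^{-1} · (x - mu):
  Sigma^{-1} · (x - mu) = (0.1692, 0.1385).
  (x - mu)^T · [Sigma^{-1} · (x - mu)] = (2)·(0.1692) + (1)·(0.1385) = 0.4769.

Step 4 — take square root: d = √(0.4769) ≈ 0.6906.

d(x, mu) = √(0.4769) ≈ 0.6906


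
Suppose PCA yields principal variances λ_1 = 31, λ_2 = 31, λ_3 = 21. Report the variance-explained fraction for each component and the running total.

Step 1 — total variance = trace(Sigma) = Σ λ_i = 31 + 31 + 21 = 83.

Step 2 — fraction explained by component i = λ_i / Σ λ:
  PC1: 31/83 = 0.3735
  PC2: 31/83 = 0.3735
  PC3: 21/83 = 0.253

Step 3 — cumulative fraction after k components = (λ_1 + ... + λ_k) / Σ λ:
  k = 1: 31/83 = 0.3735
  k = 2: (31 + 31)/83 = 62/83 = 0.747
  k = 3: (31 + 31 + 21)/83 = 83/83 = 1

Summary (fraction, with percent):

explained: PC1 0.3735 (37.35%), PC2 0.3735 (37.35%), PC3 0.253 (25.3%);  cumulative: 0.3735, 0.747, 1


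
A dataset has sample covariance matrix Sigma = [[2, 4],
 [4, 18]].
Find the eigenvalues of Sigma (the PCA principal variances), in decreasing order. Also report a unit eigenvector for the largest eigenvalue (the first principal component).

Step 1 — characteristic polynomial of 2×2 Sigma:
  det(Sigma - λI) = λ² - trace · λ + det = 0.
  trace = 2 + 18 = 20, det = 2·18 - (4)² = 20.
Step 2 — discriminant:
  Δ = trace² - 4·det = 400 - 80 = 320.
Step 3 — eigenvalues:
  λ = (trace ± √Δ)/2 = (20 ± 17.8885)/2,
  λ_1 = 18.9443,  λ_2 = 1.0557.

Step 4 — unit eigenvector for λ_1: solve (Sigma - λ_1 I)v = 0. First row:
  (2 - 18.9443)·v_x + (4)·v_y = 0, i.e. (-16.9443)·v_x + (4)·v_y = 0,
  so v ∝ (b, λ_1 - a) = (4, 16.9443) = u.
  ||u|| = √((4)² + (16.9443)²) = √(303.1084) ≈ 17.41,
  v_1 = u/||u|| ≈ (0.2298, 0.9732) (||v_1|| = 1).

λ_1 = 18.9443,  λ_2 = 1.0557;  v_1 ≈ (0.2298, 0.9732)


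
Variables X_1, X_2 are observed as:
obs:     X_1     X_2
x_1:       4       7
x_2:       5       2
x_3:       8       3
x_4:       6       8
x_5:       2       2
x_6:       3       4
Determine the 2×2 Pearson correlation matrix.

Step 1 — column means:
  mean(X_1) = (4 + 5 + 8 + 6 + 2 + 3) / 6 = 28/6 = 4.6667
  mean(X_2) = (7 + 2 + 3 + 8 + 2 + 4) / 6 = 26/6 = 4.3333

Step 2 — sample variances and covariances s[i,j] = (1/(n-1)) · Σ_k (x_{k,i} - mean_i) · (x_{k,j} - mean_j), with n-1 = 5:
  s[X_1,X_1] = ((-0.6667)·(-0.6667) + (0.3333)·(0.3333) + (3.3333)·(3.3333) + (1.3333)·(1.3333) + (-2.6667)·(-2.6667) + (-1.6667)·(-1.6667)) / 5 = 23.3333/5 = 4.6667
  s[X_1,X_2] = ((-0.6667)·(2.6667) + (0.3333)·(-2.3333) + (3.3333)·(-1.3333) + (1.3333)·(3.6667) + (-2.6667)·(-2.3333) + (-1.6667)·(-0.3333)) / 5 = 4.6667/5 = 0.9333
  s[X_2,X_2] = ((2.6667)·(2.6667) + (-2.3333)·(-2.3333) + (-1.3333)·(-1.3333) + (3.6667)·(3.6667) + (-2.3333)·(-2.3333) + (-0.3333)·(-0.3333)) / 5 = 33.3333/5 = 6.6667
  Sample standard deviations s_i = √(s[i,i]):
  s(X_1) = √(4.6667) = 2.1602
  s(X_2) = √(6.6667) = 2.582

Step 3 — r_{ij} = s_{ij} / (s_i · s_j):
  r[X_1,X_1] = 1 (diagonal).
  r[X_1,X_2] = 0.9333 / (2.1602 · 2.582) = 0.9333 / 5.5777 = 0.1673
  r[X_2,X_2] = 1 (diagonal).

R is symmetric with unit diagonal. Assembling:

R = [[1, 0.1673],
 [0.1673, 1]]


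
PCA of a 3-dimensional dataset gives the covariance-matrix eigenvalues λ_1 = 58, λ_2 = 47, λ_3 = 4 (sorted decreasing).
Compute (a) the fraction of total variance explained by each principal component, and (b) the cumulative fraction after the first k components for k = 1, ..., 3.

Step 1 — total variance = trace(Sigma) = Σ λ_i = 58 + 47 + 4 = 109.

Step 2 — fraction explained by component i = λ_i / Σ λ:
  PC1: 58/109 = 0.5321
  PC2: 47/109 = 0.4312
  PC3: 4/109 = 0.0367

Step 3 — cumulative fraction after k components = (λ_1 + ... + λ_k) / Σ λ:
  k = 1: 58/109 = 0.5321
  k = 2: (58 + 47)/109 = 105/109 = 0.9633
  k = 3: (58 + 47 + 4)/109 = 109/109 = 1

Summary (fraction, with percent):

explained: PC1 0.5321 (53.21%), PC2 0.4312 (43.12%), PC3 0.0367 (3.67%);  cumulative: 0.5321, 0.9633, 1


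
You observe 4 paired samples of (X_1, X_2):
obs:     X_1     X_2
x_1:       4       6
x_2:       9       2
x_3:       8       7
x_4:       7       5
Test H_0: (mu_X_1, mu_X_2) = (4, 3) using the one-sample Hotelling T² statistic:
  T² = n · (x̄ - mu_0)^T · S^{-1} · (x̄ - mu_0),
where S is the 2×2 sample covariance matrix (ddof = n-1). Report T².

Step 1 — sample mean vector:
  mean(X_1) = (4 + 9 + 8 + 7) / 4 = 28/4 = 7
  mean(X_2) = (6 + 2 + 7 + 5) / 4 = 20/4 = 5
  x̄ = (7, 5),  deviation x̄ - mu_0 = (7, 5) - (4, 3) = (3, 2).

Step 2 — sample covariance matrix, S[i,j] = (1/(n-1)) · Σ_k (x_{k,i} - mean_i) · (x_{k,j} - mean_j), divisor n-1 = 3:
  S[X_1,X_1] = ((-3)·(-3) + (2)·(2) + (1)·(1) + (0)·(0)) / 3 = 14/3 = 4.6667
  S[X_1,X_2] = ((-3)·(1) + (2)·(-3) + (1)·(2) + (0)·(0)) / 3 = -7/3 = -2.3333
  S[X_2,X_2] = ((1)·(1) + (-3)·(-3) + (2)·(2) + (0)·(0)) / 3 = 14/3 = 4.6667
  S = [[4.6667, -2.3333],
 [-2.3333, 4.6667]].

Step 3 — invert S. det(S) = 4.6667·4.6667 - (-2.3333)² = 16.3333.
  S^{-1} = (1/det) · [[d, -b], [-b, a]] = [[0.2857, 0.1429],
 [0.1429, 0.2857]].

Step 4 — quadratic form (x̄ - mu_0)^T · S^{-1} · (x̄ - mu_0):
  S^{-1} · (x̄ - mu_0) = (1.1429, 1),
  (x̄ - mu_0)^T · [...] = (3)·(1.1429) + (2)·(1) = 5.4286.

Step 5 — scale by n: T² = 4 · 5.4286 = 21.7143.

T² ≈ 21.7143


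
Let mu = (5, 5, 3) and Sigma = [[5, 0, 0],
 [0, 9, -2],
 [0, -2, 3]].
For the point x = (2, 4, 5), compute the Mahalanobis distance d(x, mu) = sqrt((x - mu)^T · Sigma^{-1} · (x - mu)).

Step 1 — centre the observation: (x - mu) = (-3, -1, 2).

Step 2 — invert Sigma (cofactor / det for 3×3, or solve directly):
  Sigma^{-1} = [[0.2, 0, 0],
 [0, 0.1304, 0.087],
 [0, 0.087, 0.3913]].

Step 3 — form the quadratic (x - mu)^T · Sigma^{-1} · (x - mu):
  Sigma^{-1} · (x - mu) = (-0.6, 0.0435, 0.6957).
  (x - mu)^T · [Sigma^{-1} · (x - mu)] = (-3)·(-0.6) + (-1)·(0.0435) + (2)·(0.6957) = 3.1478.

Step 4 — take square root: d = √(3.1478) ≈ 1.7742.

d(x, mu) = √(3.1478) ≈ 1.7742


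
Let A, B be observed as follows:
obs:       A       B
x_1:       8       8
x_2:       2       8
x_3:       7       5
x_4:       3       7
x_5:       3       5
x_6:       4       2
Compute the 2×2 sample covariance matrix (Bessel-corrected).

Step 1 — column means:
  mean(A) = (8 + 2 + 7 + 3 + 3 + 4) / 6 = 27/6 = 4.5
  mean(B) = (8 + 8 + 5 + 7 + 5 + 2) / 6 = 35/6 = 5.8333

Step 2 — sample covariance S[i,j] = (1/(n-1)) · Σ_k (x_{k,i} - mean_i) · (x_{k,j} - mean_j), with n-1 = 5.
  S[A,A] = ((3.5)·(3.5) + (-2.5)·(-2.5) + (2.5)·(2.5) + (-1.5)·(-1.5) + (-1.5)·(-1.5) + (-0.5)·(-0.5)) / 5 = 29.5/5 = 5.9
  S[A,B] = ((3.5)·(2.1667) + (-2.5)·(2.1667) + (2.5)·(-0.8333) + (-1.5)·(1.1667) + (-1.5)·(-0.8333) + (-0.5)·(-3.8333)) / 5 = 1.5/5 = 0.3
  S[B,B] = ((2.1667)·(2.1667) + (2.1667)·(2.1667) + (-0.8333)·(-0.8333) + (1.1667)·(1.1667) + (-0.8333)·(-0.8333) + (-3.8333)·(-3.8333)) / 5 = 26.8333/5 = 5.3667

S is symmetric (S[j,i] = S[i,j]). Assembling:

S = [[5.9, 0.3],
 [0.3, 5.3667]]


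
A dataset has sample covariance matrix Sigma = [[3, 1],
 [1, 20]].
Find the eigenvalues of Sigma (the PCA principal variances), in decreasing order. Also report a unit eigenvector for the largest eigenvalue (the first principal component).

Step 1 — characteristic polynomial of 2×2 Sigma:
  det(Sigma - λI) = λ² - trace · λ + det = 0.
  trace = 3 + 20 = 23, det = 3·20 - (1)² = 59.
Step 2 — discriminant:
  Δ = trace² - 4·det = 529 - 236 = 293.
Step 3 — eigenvalues:
  λ = (trace ± √Δ)/2 = (23 ± 17.1172)/2,
  λ_1 = 20.0586,  λ_2 = 2.9414.

Step 4 — unit eigenvector for λ_1: solve (Sigma - λ_1 I)v = 0. First row:
  (3 - 20.0586)·v_x + (1)·v_y = 0, i.e. (-17.0586)·v_x + (1)·v_y = 0,
  so v ∝ (b, λ_1 - a) = (1, 17.0586) = u.
  ||u|| = √((1)² + (17.0586)²) = √(291.9966) ≈ 17.0879,
  v_1 = u/||u|| ≈ (0.0585, 0.9983) (||v_1|| = 1).

λ_1 = 20.0586,  λ_2 = 2.9414;  v_1 ≈ (0.0585, 0.9983)


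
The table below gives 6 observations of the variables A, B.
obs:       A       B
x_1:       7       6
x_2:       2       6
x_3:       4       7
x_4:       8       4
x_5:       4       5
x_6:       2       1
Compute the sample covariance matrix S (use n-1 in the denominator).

Step 1 — column means:
  mean(A) = (7 + 2 + 4 + 8 + 4 + 2) / 6 = 27/6 = 4.5
  mean(B) = (6 + 6 + 7 + 4 + 5 + 1) / 6 = 29/6 = 4.8333

Step 2 — sample covariance S[i,j] = (1/(n-1)) · Σ_k (x_{k,i} - mean_i) · (x_{k,j} - mean_j), with n-1 = 5.
  S[A,A] = ((2.5)·(2.5) + (-2.5)·(-2.5) + (-0.5)·(-0.5) + (3.5)·(3.5) + (-0.5)·(-0.5) + (-2.5)·(-2.5)) / 5 = 31.5/5 = 6.3
  S[A,B] = ((2.5)·(1.1667) + (-2.5)·(1.1667) + (-0.5)·(2.1667) + (3.5)·(-0.8333) + (-0.5)·(0.1667) + (-2.5)·(-3.8333)) / 5 = 5.5/5 = 1.1
  S[B,B] = ((1.1667)·(1.1667) + (1.1667)·(1.1667) + (2.1667)·(2.1667) + (-0.8333)·(-0.8333) + (0.1667)·(0.1667) + (-3.8333)·(-3.8333)) / 5 = 22.8333/5 = 4.5667

S is symmetric (S[j,i] = S[i,j]). Assembling:

S = [[6.3, 1.1],
 [1.1, 4.5667]]


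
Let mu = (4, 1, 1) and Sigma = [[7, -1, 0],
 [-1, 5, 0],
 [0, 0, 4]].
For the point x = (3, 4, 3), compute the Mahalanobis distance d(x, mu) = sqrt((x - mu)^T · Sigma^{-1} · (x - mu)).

Step 1 — centre the observation: (x - mu) = (-1, 3, 2).

Step 2 — invert Sigma (cofactor / det for 3×3, or solve directly):
  Sigma^{-1} = [[0.1471, 0.0294, 0],
 [0.0294, 0.2059, 0],
 [0, 0, 0.25]].

Step 3 — form the quadratic (x - mu)^T · Sigma^{-1} · (x - mu):
  Sigma^{-1} · (x - mu) = (-0.0588, 0.5882, 0.5).
  (x - mu)^T · [Sigma^{-1} · (x - mu)] = (-1)·(-0.0588) + (3)·(0.5882) + (2)·(0.5) = 2.8235.

Step 4 — take square root: d = √(2.8235) ≈ 1.6803.

d(x, mu) = √(2.8235) ≈ 1.6803


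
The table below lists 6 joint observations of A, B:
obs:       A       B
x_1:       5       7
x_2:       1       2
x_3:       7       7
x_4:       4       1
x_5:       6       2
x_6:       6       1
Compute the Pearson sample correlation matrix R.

Step 1 — column means:
  mean(A) = (5 + 1 + 7 + 4 + 6 + 6) / 6 = 29/6 = 4.8333
  mean(B) = (7 + 2 + 7 + 1 + 2 + 1) / 6 = 20/6 = 3.3333

Step 2 — sample variances and covariances s[i,j] = (1/(n-1)) · Σ_k (x_{k,i} - mean_i) · (x_{k,j} - mean_j), with n-1 = 5:
  s[A,A] = ((0.1667)·(0.1667) + (-3.8333)·(-3.8333) + (2.1667)·(2.1667) + (-0.8333)·(-0.8333) + (1.1667)·(1.1667) + (1.1667)·(1.1667)) / 5 = 22.8333/5 = 4.5667
  s[A,B] = ((0.1667)·(3.6667) + (-3.8333)·(-1.3333) + (2.1667)·(3.6667) + (-0.8333)·(-2.3333) + (1.1667)·(-1.3333) + (1.1667)·(-2.3333)) / 5 = 11.3333/5 = 2.2667
  s[B,B] = ((3.6667)·(3.6667) + (-1.3333)·(-1.3333) + (3.6667)·(3.6667) + (-2.3333)·(-2.3333) + (-1.3333)·(-1.3333) + (-2.3333)·(-2.3333)) / 5 = 41.3333/5 = 8.2667
  Sample standard deviations s_i = √(s[i,i]):
  s(A) = √(4.5667) = 2.137
  s(B) = √(8.2667) = 2.8752

Step 3 — r_{ij} = s_{ij} / (s_i · s_j):
  r[A,A] = 1 (diagonal).
  r[A,B] = 2.2667 / (2.137 · 2.8752) = 2.2667 / 6.1442 = 0.3689
  r[B,B] = 1 (diagonal).

R is symmetric with unit diagonal. Assembling:

R = [[1, 0.3689],
 [0.3689, 1]]


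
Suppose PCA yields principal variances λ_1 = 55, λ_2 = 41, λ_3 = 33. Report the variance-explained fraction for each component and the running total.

Step 1 — total variance = trace(Sigma) = Σ λ_i = 55 + 41 + 33 = 129.

Step 2 — fraction explained by component i = λ_i / Σ λ:
  PC1: 55/129 = 0.4264
  PC2: 41/129 = 0.3178
  PC3: 33/129 = 0.2558

Step 3 — cumulative fraction after k components = (λ_1 + ... + λ_k) / Σ λ:
  k = 1: 55/129 = 0.4264
  k = 2: (55 + 41)/129 = 96/129 = 0.7442
  k = 3: (55 + 41 + 33)/129 = 129/129 = 1

Summary (fraction, with percent):

explained: PC1 0.4264 (42.64%), PC2 0.3178 (31.78%), PC3 0.2558 (25.58%);  cumulative: 0.4264, 0.7442, 1


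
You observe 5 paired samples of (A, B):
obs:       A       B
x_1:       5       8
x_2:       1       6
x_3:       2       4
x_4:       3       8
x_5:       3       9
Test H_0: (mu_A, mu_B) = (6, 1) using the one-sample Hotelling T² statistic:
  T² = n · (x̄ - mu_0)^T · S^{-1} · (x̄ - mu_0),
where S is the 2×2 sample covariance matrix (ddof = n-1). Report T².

Step 1 — sample mean vector:
  mean(A) = (5 + 1 + 2 + 3 + 3) / 5 = 14/5 = 2.8
  mean(B) = (8 + 6 + 4 + 8 + 9) / 5 = 35/5 = 7
  x̄ = (2.8, 7),  deviation x̄ - mu_0 = (2.8, 7) - (6, 1) = (-3.2, 6).

Step 2 — sample covariance matrix, S[i,j] = (1/(n-1)) · Σ_k (x_{k,i} - mean_i) · (x_{k,j} - mean_j), divisor n-1 = 4:
  S[A,A] = ((2.2)·(2.2) + (-1.8)·(-1.8) + (-0.8)·(-0.8) + (0.2)·(0.2) + (0.2)·(0.2)) / 4 = 8.8/4 = 2.2
  S[A,B] = ((2.2)·(1) + (-1.8)·(-1) + (-0.8)·(-3) + (0.2)·(1) + (0.2)·(2)) / 4 = 7/4 = 1.75
  S[B,B] = ((1)·(1) + (-1)·(-1) + (-3)·(-3) + (1)·(1) + (2)·(2)) / 4 = 16/4 = 4
  S = [[2.2, 1.75],
 [1.75, 4]].

Step 3 — invert S. det(S) = 2.2·4 - (1.75)² = 5.7375.
  S^{-1} = (1/det) · [[d, -b], [-b, a]] = [[0.6972, -0.305],
 [-0.305, 0.3834]].

Step 4 — quadratic form (x̄ - mu_0)^T · S^{-1} · (x̄ - mu_0):
  S^{-1} · (x̄ - mu_0) = (-4.061, 3.2767),
  (x̄ - mu_0)^T · [...] = (-3.2)·(-4.061) + (6)·(3.2767) = 32.6553.

Step 5 — scale by n: T² = 5 · 32.6553 = 163.2767.

T² ≈ 163.2767
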